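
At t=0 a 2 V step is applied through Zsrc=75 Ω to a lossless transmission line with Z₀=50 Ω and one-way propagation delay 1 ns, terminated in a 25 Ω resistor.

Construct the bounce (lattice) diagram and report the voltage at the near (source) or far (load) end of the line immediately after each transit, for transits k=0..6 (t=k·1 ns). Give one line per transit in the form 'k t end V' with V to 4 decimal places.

Γ_L=-0.333333, Γ_S=0.200000; launch V₁=2·50/125=0.800000
k=0 src: V=0.8000
k=1 load: inc=0.800000, refl=0.800000·-0.333333=-0.2667; V=0.000000+0.800000+-0.266667=0.5333
k=2 src: inc=-0.266667, refl=-0.266667·0.200000=-0.0533; V=0.800000+-0.266667+-0.053333=0.4800
k=3 load: inc=-0.053333, refl=-0.053333·-0.333333=0.0178; V=0.533333+-0.053333+0.017778=0.4978
k=4 src: inc=0.017778, refl=0.017778·0.200000=0.0036; V=0.480000+0.017778+0.003556=0.5013
k=5 load: inc=0.003556, refl=0.003556·-0.333333=-0.0012; V=0.497778+0.003556+-0.001185=0.5001
k=6 src: inc=-0.001185, refl=-0.001185·0.200000=-0.0002; V=0.501333+-0.001185+-0.000237=0.4999

0 0 source 0.8000
1 1 load 0.5333
2 2 source 0.4800
3 3 load 0.4978
4 4 source 0.5013
5 5 load 0.5001
6 6 source 0.4999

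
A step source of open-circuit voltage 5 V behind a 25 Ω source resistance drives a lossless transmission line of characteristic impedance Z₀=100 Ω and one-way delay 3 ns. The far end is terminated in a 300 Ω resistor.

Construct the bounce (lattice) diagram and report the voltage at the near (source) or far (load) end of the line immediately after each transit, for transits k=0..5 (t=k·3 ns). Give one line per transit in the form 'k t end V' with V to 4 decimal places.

Γ_L=0.500000, Γ_S=-0.600000; launch V₁=5·100/125=4.000000
k=0 src: V=4.0000
k=1 load: inc=4.000000, refl=4.000000·0.500000=2.0000; V=0.000000+4.000000+2.000000=6.0000
k=2 src: inc=2.000000, refl=2.000000·-0.600000=-1.2000; V=4.000000+2.000000+-1.200000=4.8000
k=3 load: inc=-1.200000, refl=-1.200000·0.500000=-0.6000; V=6.000000+-1.200000+-0.600000=4.2000
k=4 src: inc=-0.600000, refl=-0.600000·-0.600000=0.3600; V=4.800000+-0.600000+0.360000=4.5600
k=5 load: inc=0.360000, refl=0.360000·0.500000=0.1800; V=4.200000+0.360000+0.180000=4.7400

0 0 source 4.0000
1 3 load 6.0000
2 6 source 4.8000
3 9 load 4.2000
4 12 source 4.5600
5 15 load 4.7400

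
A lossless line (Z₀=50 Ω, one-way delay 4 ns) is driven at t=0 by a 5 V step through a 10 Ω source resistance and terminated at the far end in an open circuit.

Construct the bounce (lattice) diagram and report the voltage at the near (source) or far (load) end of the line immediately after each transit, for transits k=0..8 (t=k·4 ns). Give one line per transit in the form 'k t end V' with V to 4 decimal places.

Γ_L=1.000000, Γ_S=-0.666667; launch V₁=5·50/60=4.166667
k=0 src: V=4.1667
k=1 load: inc=4.166667, refl=4.166667·1.000000=4.1667; V=0.000000+4.166667+4.166667=8.3333
k=2 src: inc=4.166667, refl=4.166667·-0.666667=-2.7778; V=4.166667+4.166667+-2.777778=5.5556
k=3 load: inc=-2.777778, refl=-2.777778·1.000000=-2.7778; V=8.333333+-2.777778+-2.777778=2.7778
k=4 src: inc=-2.777778, refl=-2.777778·-0.666667=1.8519; V=5.555556+-2.777778+1.851852=4.6296
k=5 load: inc=1.851852, refl=1.851852·1.000000=1.8519; V=2.777778+1.851852+1.851852=6.4815
k=6 src: inc=1.851852, refl=1.851852·-0.666667=-1.2346; V=4.629630+1.851852+-1.234568=5.2469
k=7 load: inc=-1.234568, refl=-1.234568·1.000000=-1.2346; V=6.481481+-1.234568+-1.234568=4.0123
k=8 src: inc=-1.234568, refl=-1.234568·-0.666667=0.8230; V=5.246914+-1.234568+0.823045=4.8354

0 0 source 4.1667
1 4 load 8.3333
2 8 source 5.5556
3 12 load 2.7778
4 16 source 4.6296
5 20 load 6.4815
6 24 source 5.2469
7 28 load 4.0123
8 32 source 4.8354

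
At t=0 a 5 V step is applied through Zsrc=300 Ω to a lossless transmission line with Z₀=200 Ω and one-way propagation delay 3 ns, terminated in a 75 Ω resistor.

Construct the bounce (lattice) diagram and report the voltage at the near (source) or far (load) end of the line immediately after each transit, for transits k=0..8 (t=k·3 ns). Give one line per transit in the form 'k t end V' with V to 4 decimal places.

0 0 source 2.0000
1 3 load 1.0909
2 6 source 0.9091
3 9 load 0.9917
4 12 source 1.0083
5 15 load 1.0008
6 18 source 0.9992
7 21 load 0.9999
8 24 source 1.0001

Γ_L=-0.454545, Γ_S=0.200000; launch V₁=5·200/500=2.000000
k=0 src: V=2.0000
k=1 load: inc=2.000000, refl=2.000000·-0.454545=-0.9091; V=0.000000+2.000000+-0.909091=1.0909
k=2 src: inc=-0.909091, refl=-0.909091·0.200000=-0.1818; V=2.000000+-0.909091+-0.181818=0.9091
k=3 load: inc=-0.181818, refl=-0.181818·-0.454545=0.0826; V=1.090909+-0.181818+0.082645=0.9917
k=4 src: inc=0.082645, refl=0.082645·0.200000=0.0165; V=0.909091+0.082645+0.016529=1.0083
k=5 load: inc=0.016529, refl=0.016529·-0.454545=-0.0075; V=0.991736+0.016529+-0.007513=1.0008
k=6 src: inc=-0.007513, refl=-0.007513·0.200000=-0.0015; V=1.008264+-0.007513+-0.001503=0.9992
k=7 load: inc=-0.001503, refl=-0.001503·-0.454545=0.0007; V=1.000751+-0.001503+0.000683=0.9999
k=8 src: inc=0.000683, refl=0.000683·0.200000=0.0001; V=0.999249+0.000683+0.000137=1.0001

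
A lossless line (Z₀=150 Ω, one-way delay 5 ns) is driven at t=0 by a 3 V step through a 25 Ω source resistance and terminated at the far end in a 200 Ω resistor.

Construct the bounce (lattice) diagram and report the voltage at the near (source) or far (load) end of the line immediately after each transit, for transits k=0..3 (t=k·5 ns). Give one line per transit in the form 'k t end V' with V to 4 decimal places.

0 0 source 2.5714
1 5 load 2.9388
2 10 source 2.6764
3 15 load 2.6389

Γ_L=0.142857, Γ_S=-0.714286; launch V₁=3·150/175=2.571429
k=0 src: V=2.5714
k=1 load: inc=2.571429, refl=2.571429·0.142857=0.3673; V=0.000000+2.571429+0.367347=2.9388
k=2 src: inc=0.367347, refl=0.367347·-0.714286=-0.2624; V=2.571429+0.367347+-0.262391=2.6764
k=3 load: inc=-0.262391, refl=-0.262391·0.142857=-0.0375; V=2.938776+-0.262391+-0.037484=2.6389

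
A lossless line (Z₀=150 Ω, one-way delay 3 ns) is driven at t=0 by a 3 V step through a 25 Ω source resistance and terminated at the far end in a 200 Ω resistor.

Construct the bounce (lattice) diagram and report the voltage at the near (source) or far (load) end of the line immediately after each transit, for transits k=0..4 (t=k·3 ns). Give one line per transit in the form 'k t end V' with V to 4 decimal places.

Γ_L=0.142857, Γ_S=-0.714286; launch V₁=3·150/175=2.571429
k=0 src: V=2.5714
k=1 load: inc=2.571429, refl=2.571429·0.142857=0.3673; V=0.000000+2.571429+0.367347=2.9388
k=2 src: inc=0.367347, refl=0.367347·-0.714286=-0.2624; V=2.571429+0.367347+-0.262391=2.6764
k=3 load: inc=-0.262391, refl=-0.262391·0.142857=-0.0375; V=2.938776+-0.262391+-0.037484=2.6389
k=4 src: inc=-0.037484, refl=-0.037484·-0.714286=0.0268; V=2.676385+-0.037484+0.026775=2.6657

0 0 source 2.5714
1 3 load 2.9388
2 6 source 2.6764
3 9 load 2.6389
4 12 source 2.6657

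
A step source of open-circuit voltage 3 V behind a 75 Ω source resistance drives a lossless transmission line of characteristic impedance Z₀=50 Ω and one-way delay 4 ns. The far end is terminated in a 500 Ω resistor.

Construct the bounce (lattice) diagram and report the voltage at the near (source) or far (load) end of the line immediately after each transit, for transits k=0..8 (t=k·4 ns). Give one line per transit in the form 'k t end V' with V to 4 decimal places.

0 0 source 1.2000
1 4 load 2.1818
2 8 source 2.3782
3 12 load 2.5388
4 16 source 2.5710
5 20 load 2.5973
6 24 source 2.6025
7 28 load 2.6068
8 32 source 2.6077

Γ_L=0.818182, Γ_S=0.200000; launch V₁=3·50/125=1.200000
k=0 src: V=1.2000
k=1 load: inc=1.200000, refl=1.200000·0.818182=0.9818; V=0.000000+1.200000+0.981818=2.1818
k=2 src: inc=0.981818, refl=0.981818·0.200000=0.1964; V=1.200000+0.981818+0.196364=2.3782
k=3 load: inc=0.196364, refl=0.196364·0.818182=0.1607; V=2.181818+0.196364+0.160661=2.5388
k=4 src: inc=0.160661, refl=0.160661·0.200000=0.0321; V=2.378182+0.160661+0.032132=2.5710
k=5 load: inc=0.032132, refl=0.032132·0.818182=0.0263; V=2.538843+0.032132+0.026290=2.5973
k=6 src: inc=0.026290, refl=0.026290·0.200000=0.0053; V=2.570975+0.026290+0.005258=2.6025
k=7 load: inc=0.005258, refl=0.005258·0.818182=0.0043; V=2.597265+0.005258+0.004302=2.6068
k=8 src: inc=0.004302, refl=0.004302·0.200000=0.0009; V=2.602523+0.004302+0.000860=2.6077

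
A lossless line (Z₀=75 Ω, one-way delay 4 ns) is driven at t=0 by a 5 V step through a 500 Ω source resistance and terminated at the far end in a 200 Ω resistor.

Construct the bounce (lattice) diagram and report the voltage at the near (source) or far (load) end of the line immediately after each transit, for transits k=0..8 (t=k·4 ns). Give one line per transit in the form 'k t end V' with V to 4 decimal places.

Γ_L=0.454545, Γ_S=0.739130; launch V₁=5·75/575=0.652174
k=0 src: V=0.6522
k=1 load: inc=0.652174, refl=0.652174·0.454545=0.2964; V=0.000000+0.652174+0.296443=0.9486
k=2 src: inc=0.296443, refl=0.296443·0.739130=0.2191; V=0.652174+0.296443+0.219110=1.1677
k=3 load: inc=0.219110, refl=0.219110·0.454545=0.0996; V=0.948617+0.219110+0.099595=1.2673
k=4 src: inc=0.099595, refl=0.099595·0.739130=0.0736; V=1.167726+0.099595+0.073614=1.3409
k=5 load: inc=0.073614, refl=0.073614·0.454545=0.0335; V=1.267322+0.073614+0.033461=1.3744
k=6 src: inc=0.033461, refl=0.033461·0.739130=0.0247; V=1.340936+0.033461+0.024732=1.3991
k=7 load: inc=0.024732, refl=0.024732·0.454545=0.0112; V=1.374397+0.024732+0.011242=1.4104
k=8 src: inc=0.011242, refl=0.011242·0.739130=0.0083; V=1.399129+0.011242+0.008309=1.4187

0 0 source 0.6522
1 4 load 0.9486
2 8 source 1.1677
3 12 load 1.2673
4 16 source 1.3409
5 20 load 1.3744
6 24 source 1.3991
7 28 load 1.4104
8 32 source 1.4187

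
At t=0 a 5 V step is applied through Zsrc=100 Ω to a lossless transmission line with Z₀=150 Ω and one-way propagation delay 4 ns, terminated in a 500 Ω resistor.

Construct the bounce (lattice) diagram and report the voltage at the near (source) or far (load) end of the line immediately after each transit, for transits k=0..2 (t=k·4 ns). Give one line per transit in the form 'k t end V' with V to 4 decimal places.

Γ_L=0.538462, Γ_S=-0.200000; launch V₁=5·150/250=3.000000
k=0 src: V=3.0000
k=1 load: inc=3.000000, refl=3.000000·0.538462=1.6154; V=0.000000+3.000000+1.615385=4.6154
k=2 src: inc=1.615385, refl=1.615385·-0.200000=-0.3231; V=3.000000+1.615385+-0.323077=4.2923

0 0 source 3.0000
1 4 load 4.6154
2 8 source 4.2923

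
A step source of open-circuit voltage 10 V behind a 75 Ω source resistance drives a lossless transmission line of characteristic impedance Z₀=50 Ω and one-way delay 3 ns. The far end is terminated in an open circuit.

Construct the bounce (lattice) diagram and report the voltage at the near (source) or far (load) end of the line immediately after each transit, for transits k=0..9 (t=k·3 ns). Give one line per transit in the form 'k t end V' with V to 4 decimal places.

Γ_L=1.000000, Γ_S=0.200000; launch V₁=10·50/125=4.000000
k=0 src: V=4.0000
k=1 load: inc=4.000000, refl=4.000000·1.000000=4.0000; V=0.000000+4.000000+4.000000=8.0000
k=2 src: inc=4.000000, refl=4.000000·0.200000=0.8000; V=4.000000+4.000000+0.800000=8.8000
k=3 load: inc=0.800000, refl=0.800000·1.000000=0.8000; V=8.000000+0.800000+0.800000=9.6000
k=4 src: inc=0.800000, refl=0.800000·0.200000=0.1600; V=8.800000+0.800000+0.160000=9.7600
k=5 load: inc=0.160000, refl=0.160000·1.000000=0.1600; V=9.600000+0.160000+0.160000=9.9200
k=6 src: inc=0.160000, refl=0.160000·0.200000=0.0320; V=9.760000+0.160000+0.032000=9.9520
k=7 load: inc=0.032000, refl=0.032000·1.000000=0.0320; V=9.920000+0.032000+0.032000=9.9840
k=8 src: inc=0.032000, refl=0.032000·0.200000=0.0064; V=9.952000+0.032000+0.006400=9.9904
k=9 load: inc=0.006400, refl=0.006400·1.000000=0.0064; V=9.984000+0.006400+0.006400=9.9968

0 0 source 4.0000
1 3 load 8.0000
2 6 source 8.8000
3 9 load 9.6000
4 12 source 9.7600
5 15 load 9.9200
6 18 source 9.9520
7 21 load 9.9840
8 24 source 9.9904
9 27 load 9.9968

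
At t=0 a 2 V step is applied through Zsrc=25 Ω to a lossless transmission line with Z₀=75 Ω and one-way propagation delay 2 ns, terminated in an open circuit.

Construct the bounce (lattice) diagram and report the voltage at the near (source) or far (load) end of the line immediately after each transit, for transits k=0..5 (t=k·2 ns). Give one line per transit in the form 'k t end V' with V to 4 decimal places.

Γ_L=1.000000, Γ_S=-0.500000; launch V₁=2·75/100=1.500000
k=0 src: V=1.5000
k=1 load: inc=1.500000, refl=1.500000·1.000000=1.5000; V=0.000000+1.500000+1.500000=3.0000
k=2 src: inc=1.500000, refl=1.500000·-0.500000=-0.7500; V=1.500000+1.500000+-0.750000=2.2500
k=3 load: inc=-0.750000, refl=-0.750000·1.000000=-0.7500; V=3.000000+-0.750000+-0.750000=1.5000
k=4 src: inc=-0.750000, refl=-0.750000·-0.500000=0.3750; V=2.250000+-0.750000+0.375000=1.8750
k=5 load: inc=0.375000, refl=0.375000·1.000000=0.3750; V=1.500000+0.375000+0.375000=2.2500

0 0 source 1.5000
1 2 load 3.0000
2 4 source 2.2500
3 6 load 1.5000
4 8 source 1.8750
5 10 load 2.2500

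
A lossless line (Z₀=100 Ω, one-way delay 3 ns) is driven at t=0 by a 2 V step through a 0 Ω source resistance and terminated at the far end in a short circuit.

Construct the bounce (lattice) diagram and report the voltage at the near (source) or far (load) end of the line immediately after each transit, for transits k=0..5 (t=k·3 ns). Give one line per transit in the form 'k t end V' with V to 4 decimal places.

Γ_L=-1.000000, Γ_S=-1.000000; launch V₁=2·100/100=2.000000
k=0 src: V=2.0000
k=1 load: inc=2.000000, refl=2.000000·-1.000000=-2.0000; V=0.000000+2.000000+-2.000000=0.0000
k=2 src: inc=-2.000000, refl=-2.000000·-1.000000=2.0000; V=2.000000+-2.000000+2.000000=2.0000
k=3 load: inc=2.000000, refl=2.000000·-1.000000=-2.0000; V=0.000000+2.000000+-2.000000=0.0000
k=4 src: inc=-2.000000, refl=-2.000000·-1.000000=2.0000; V=2.000000+-2.000000+2.000000=2.0000
k=5 load: inc=2.000000, refl=2.000000·-1.000000=-2.0000; V=0.000000+2.000000+-2.000000=0.0000

0 0 source 2.0000
1 3 load 0.0000
2 6 source 2.0000
3 9 load 0.0000
4 12 source 2.0000
5 15 load 0.0000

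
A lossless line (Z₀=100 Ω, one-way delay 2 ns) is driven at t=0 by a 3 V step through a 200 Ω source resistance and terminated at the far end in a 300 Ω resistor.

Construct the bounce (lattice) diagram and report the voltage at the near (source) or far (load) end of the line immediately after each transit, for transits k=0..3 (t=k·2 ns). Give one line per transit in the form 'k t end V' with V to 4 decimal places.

Γ_L=0.500000, Γ_S=0.333333; launch V₁=3·100/300=1.000000
k=0 src: V=1.0000
k=1 load: inc=1.000000, refl=1.000000·0.500000=0.5000; V=0.000000+1.000000+0.500000=1.5000
k=2 src: inc=0.500000, refl=0.500000·0.333333=0.1667; V=1.000000+0.500000+0.166667=1.6667
k=3 load: inc=0.166667, refl=0.166667·0.500000=0.0833; V=1.500000+0.166667+0.083333=1.7500

0 0 source 1.0000
1 2 load 1.5000
2 4 source 1.6667
3 6 load 1.7500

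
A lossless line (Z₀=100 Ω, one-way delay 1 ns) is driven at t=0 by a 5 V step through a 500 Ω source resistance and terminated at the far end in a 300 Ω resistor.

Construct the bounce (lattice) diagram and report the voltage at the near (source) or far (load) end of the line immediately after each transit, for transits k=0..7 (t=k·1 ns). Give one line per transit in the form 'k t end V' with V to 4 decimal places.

0 0 source 0.8333
1 1 load 1.2500
2 2 source 1.5278
3 3 load 1.6667
4 4 source 1.7593
5 5 load 1.8056
6 6 source 1.8364
7 7 load 1.8519

Γ_L=0.500000, Γ_S=0.666667; launch V₁=5·100/600=0.833333
k=0 src: V=0.8333
k=1 load: inc=0.833333, refl=0.833333·0.500000=0.4167; V=0.000000+0.833333+0.416667=1.2500
k=2 src: inc=0.416667, refl=0.416667·0.666667=0.2778; V=0.833333+0.416667+0.277778=1.5278
k=3 load: inc=0.277778, refl=0.277778·0.500000=0.1389; V=1.250000+0.277778+0.138889=1.6667
k=4 src: inc=0.138889, refl=0.138889·0.666667=0.0926; V=1.527778+0.138889+0.092593=1.7593
k=5 load: inc=0.092593, refl=0.092593·0.500000=0.0463; V=1.666667+0.092593+0.046296=1.8056
k=6 src: inc=0.046296, refl=0.046296·0.666667=0.0309; V=1.759259+0.046296+0.030864=1.8364
k=7 load: inc=0.030864, refl=0.030864·0.500000=0.0154; V=1.805556+0.030864+0.015432=1.8519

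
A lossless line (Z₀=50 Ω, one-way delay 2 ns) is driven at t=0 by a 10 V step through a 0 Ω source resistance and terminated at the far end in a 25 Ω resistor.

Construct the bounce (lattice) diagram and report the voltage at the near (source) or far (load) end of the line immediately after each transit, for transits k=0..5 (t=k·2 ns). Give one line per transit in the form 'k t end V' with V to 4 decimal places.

0 0 source 10.0000
1 2 load 6.6667
2 4 source 10.0000
3 6 load 8.8889
4 8 source 10.0000
5 10 load 9.6296

Γ_L=-0.333333, Γ_S=-1.000000; launch V₁=10·50/50=10.000000
k=0 src: V=10.0000
k=1 load: inc=10.000000, refl=10.000000·-0.333333=-3.3333; V=0.000000+10.000000+-3.333333=6.6667
k=2 src: inc=-3.333333, refl=-3.333333·-1.000000=3.3333; V=10.000000+-3.333333+3.333333=10.0000
k=3 load: inc=3.333333, refl=3.333333·-0.333333=-1.1111; V=6.666667+3.333333+-1.111111=8.8889
k=4 src: inc=-1.111111, refl=-1.111111·-1.000000=1.1111; V=10.000000+-1.111111+1.111111=10.0000
k=5 load: inc=1.111111, refl=1.111111·-0.333333=-0.3704; V=8.888889+1.111111+-0.370370=9.6296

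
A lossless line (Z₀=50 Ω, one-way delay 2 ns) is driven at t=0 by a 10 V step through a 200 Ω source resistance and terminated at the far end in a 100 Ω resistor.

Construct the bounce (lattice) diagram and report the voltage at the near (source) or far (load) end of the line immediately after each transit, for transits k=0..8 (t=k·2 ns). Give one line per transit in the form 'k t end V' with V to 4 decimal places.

Γ_L=0.333333, Γ_S=0.600000; launch V₁=10·50/250=2.000000
k=0 src: V=2.0000
k=1 load: inc=2.000000, refl=2.000000·0.333333=0.6667; V=0.000000+2.000000+0.666667=2.6667
k=2 src: inc=0.666667, refl=0.666667·0.600000=0.4000; V=2.000000+0.666667+0.400000=3.0667
k=3 load: inc=0.400000, refl=0.400000·0.333333=0.1333; V=2.666667+0.400000+0.133333=3.2000
k=4 src: inc=0.133333, refl=0.133333·0.600000=0.0800; V=3.066667+0.133333+0.080000=3.2800
k=5 load: inc=0.080000, refl=0.080000·0.333333=0.0267; V=3.200000+0.080000+0.026667=3.3067
k=6 src: inc=0.026667, refl=0.026667·0.600000=0.0160; V=3.280000+0.026667+0.016000=3.3227
k=7 load: inc=0.016000, refl=0.016000·0.333333=0.0053; V=3.306667+0.016000+0.005333=3.3280
k=8 src: inc=0.005333, refl=0.005333·0.600000=0.0032; V=3.322667+0.005333+0.003200=3.3312

0 0 source 2.0000
1 2 load 2.6667
2 4 source 3.0667
3 6 load 3.2000
4 8 source 3.2800
5 10 load 3.3067
6 12 source 3.3227
7 14 load 3.3280
8 16 source 3.3312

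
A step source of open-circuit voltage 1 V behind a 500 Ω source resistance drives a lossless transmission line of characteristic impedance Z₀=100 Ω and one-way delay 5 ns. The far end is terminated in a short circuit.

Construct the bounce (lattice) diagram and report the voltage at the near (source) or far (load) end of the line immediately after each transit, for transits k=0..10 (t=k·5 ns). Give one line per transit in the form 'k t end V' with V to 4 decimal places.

0 0 source 0.1667
1 5 load 0.0000
2 10 source -0.1111
3 15 load 0.0000
4 20 source 0.0741
5 25 load 0.0000
6 30 source -0.0494
7 35 load 0.0000
8 40 source 0.0329
9 45 load 0.0000
10 50 source -0.0219

Γ_L=-1.000000, Γ_S=0.666667; launch V₁=1·100/600=0.166667
k=0 src: V=0.1667
k=1 load: inc=0.166667, refl=0.166667·-1.000000=-0.1667; V=0.000000+0.166667+-0.166667=0.0000
k=2 src: inc=-0.166667, refl=-0.166667·0.666667=-0.1111; V=0.166667+-0.166667+-0.111111=-0.1111
k=3 load: inc=-0.111111, refl=-0.111111·-1.000000=0.1111; V=0.000000+-0.111111+0.111111=0.0000
k=4 src: inc=0.111111, refl=0.111111·0.666667=0.0741; V=-0.111111+0.111111+0.074074=0.0741
k=5 load: inc=0.074074, refl=0.074074·-1.000000=-0.0741; V=0.000000+0.074074+-0.074074=0.0000
k=6 src: inc=-0.074074, refl=-0.074074·0.666667=-0.0494; V=0.074074+-0.074074+-0.049383=-0.0494
k=7 load: inc=-0.049383, refl=-0.049383·-1.000000=0.0494; V=0.000000+-0.049383+0.049383=0.0000
k=8 src: inc=0.049383, refl=0.049383·0.666667=0.0329; V=-0.049383+0.049383+0.032922=0.0329
k=9 load: inc=0.032922, refl=0.032922·-1.000000=-0.0329; V=0.000000+0.032922+-0.032922=0.0000
k=10 src: inc=-0.032922, refl=-0.032922·0.666667=-0.0219; V=0.032922+-0.032922+-0.021948=-0.0219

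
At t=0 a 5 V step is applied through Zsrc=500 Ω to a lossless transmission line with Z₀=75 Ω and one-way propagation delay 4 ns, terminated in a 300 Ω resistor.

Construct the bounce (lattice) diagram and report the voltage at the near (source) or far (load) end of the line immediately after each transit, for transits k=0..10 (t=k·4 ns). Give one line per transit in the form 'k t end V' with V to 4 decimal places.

Γ_L=0.600000, Γ_S=0.739130; launch V₁=5·75/575=0.652174
k=0 src: V=0.6522
k=1 load: inc=0.652174, refl=0.652174·0.600000=0.3913; V=0.000000+0.652174+0.391304=1.0435
k=2 src: inc=0.391304, refl=0.391304·0.739130=0.2892; V=0.652174+0.391304+0.289225=1.3327
k=3 load: inc=0.289225, refl=0.289225·0.600000=0.1735; V=1.043478+0.289225+0.173535=1.5062
k=4 src: inc=0.173535, refl=0.173535·0.739130=0.1283; V=1.332703+0.173535+0.128265=1.6345
k=5 load: inc=0.128265, refl=0.128265·0.600000=0.0770; V=1.506238+0.128265+0.076959=1.7115
k=6 src: inc=0.076959, refl=0.076959·0.739130=0.0569; V=1.634503+0.076959+0.056883=1.7683
k=7 load: inc=0.056883, refl=0.056883·0.600000=0.0341; V=1.711462+0.056883+0.034130=1.8025
k=8 src: inc=0.034130, refl=0.034130·0.739130=0.0252; V=1.768345+0.034130+0.025226=1.8277
k=9 load: inc=0.025226, refl=0.025226·0.600000=0.0151; V=1.802475+0.025226+0.015136=1.8428
k=10 src: inc=0.015136, refl=0.015136·0.739130=0.0112; V=1.827701+0.015136+0.011187=1.8540

0 0 source 0.6522
1 4 load 1.0435
2 8 source 1.3327
3 12 load 1.5062
4 16 source 1.6345
5 20 load 1.7115
6 24 source 1.7683
7 28 load 1.8025
8 32 source 1.8277
9 36 load 1.8428
10 40 source 1.8540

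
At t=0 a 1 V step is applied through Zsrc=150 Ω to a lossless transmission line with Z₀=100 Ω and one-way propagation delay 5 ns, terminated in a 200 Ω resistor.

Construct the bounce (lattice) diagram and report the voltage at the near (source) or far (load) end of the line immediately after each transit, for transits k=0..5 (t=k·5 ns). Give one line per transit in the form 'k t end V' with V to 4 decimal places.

Γ_L=0.333333, Γ_S=0.200000; launch V₁=1·100/250=0.400000
k=0 src: V=0.4000
k=1 load: inc=0.400000, refl=0.400000·0.333333=0.1333; V=0.000000+0.400000+0.133333=0.5333
k=2 src: inc=0.133333, refl=0.133333·0.200000=0.0267; V=0.400000+0.133333+0.026667=0.5600
k=3 load: inc=0.026667, refl=0.026667·0.333333=0.0089; V=0.533333+0.026667+0.008889=0.5689
k=4 src: inc=0.008889, refl=0.008889·0.200000=0.0018; V=0.560000+0.008889+0.001778=0.5707
k=5 load: inc=0.001778, refl=0.001778·0.333333=0.0006; V=0.568889+0.001778+0.000593=0.5713

0 0 source 0.4000
1 5 load 0.5333
2 10 source 0.5600
3 15 load 0.5689
4 20 source 0.5707
5 25 load 0.5713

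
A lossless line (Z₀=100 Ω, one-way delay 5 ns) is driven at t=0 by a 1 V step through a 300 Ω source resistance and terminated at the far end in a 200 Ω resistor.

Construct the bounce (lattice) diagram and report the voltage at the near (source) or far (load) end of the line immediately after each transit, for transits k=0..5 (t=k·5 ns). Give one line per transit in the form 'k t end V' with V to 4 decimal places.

0 0 source 0.2500
1 5 load 0.3333
2 10 source 0.3750
3 15 load 0.3889
4 20 source 0.3958
5 25 load 0.3981

Γ_L=0.333333, Γ_S=0.500000; launch V₁=1·100/400=0.250000
k=0 src: V=0.2500
k=1 load: inc=0.250000, refl=0.250000·0.333333=0.0833; V=0.000000+0.250000+0.083333=0.3333
k=2 src: inc=0.083333, refl=0.083333·0.500000=0.0417; V=0.250000+0.083333+0.041667=0.3750
k=3 load: inc=0.041667, refl=0.041667·0.333333=0.0139; V=0.333333+0.041667+0.013889=0.3889
k=4 src: inc=0.013889, refl=0.013889·0.500000=0.0069; V=0.375000+0.013889+0.006944=0.3958
k=5 load: inc=0.006944, refl=0.006944·0.333333=0.0023; V=0.388889+0.006944+0.002315=0.3981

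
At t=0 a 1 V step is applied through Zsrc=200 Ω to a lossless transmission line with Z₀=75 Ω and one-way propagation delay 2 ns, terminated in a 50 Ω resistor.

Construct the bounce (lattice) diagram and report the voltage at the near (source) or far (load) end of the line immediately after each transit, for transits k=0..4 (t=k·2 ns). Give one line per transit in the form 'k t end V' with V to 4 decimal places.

0 0 source 0.2727
1 2 load 0.2182
2 4 source 0.1934
3 6 load 0.1983
4 8 source 0.2006

Γ_L=-0.200000, Γ_S=0.454545; launch V₁=1·75/275=0.272727
k=0 src: V=0.2727
k=1 load: inc=0.272727, refl=0.272727·-0.200000=-0.0545; V=0.000000+0.272727+-0.054545=0.2182
k=2 src: inc=-0.054545, refl=-0.054545·0.454545=-0.0248; V=0.272727+-0.054545+-0.024793=0.1934
k=3 load: inc=-0.024793, refl=-0.024793·-0.200000=0.0050; V=0.218182+-0.024793+0.004959=0.1983
k=4 src: inc=0.004959, refl=0.004959·0.454545=0.0023; V=0.193388+0.004959+0.002254=0.2006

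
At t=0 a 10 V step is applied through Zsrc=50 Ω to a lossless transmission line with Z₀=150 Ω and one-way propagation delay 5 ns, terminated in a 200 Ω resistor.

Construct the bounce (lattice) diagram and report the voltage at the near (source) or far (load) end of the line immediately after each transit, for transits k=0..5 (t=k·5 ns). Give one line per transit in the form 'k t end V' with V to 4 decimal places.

0 0 source 7.5000
1 5 load 8.5714
2 10 source 8.0357
3 15 load 7.9592
4 20 source 7.9974
5 25 load 8.0029

Γ_L=0.142857, Γ_S=-0.500000; launch V₁=10·150/200=7.500000
k=0 src: V=7.5000
k=1 load: inc=7.500000, refl=7.500000·0.142857=1.0714; V=0.000000+7.500000+1.071429=8.5714
k=2 src: inc=1.071429, refl=1.071429·-0.500000=-0.5357; V=7.500000+1.071429+-0.535714=8.0357
k=3 load: inc=-0.535714, refl=-0.535714·0.142857=-0.0765; V=8.571429+-0.535714+-0.076531=7.9592
k=4 src: inc=-0.076531, refl=-0.076531·-0.500000=0.0383; V=8.035714+-0.076531+0.038265=7.9974
k=5 load: inc=0.038265, refl=0.038265·0.142857=0.0055; V=7.959184+0.038265+0.005466=8.0029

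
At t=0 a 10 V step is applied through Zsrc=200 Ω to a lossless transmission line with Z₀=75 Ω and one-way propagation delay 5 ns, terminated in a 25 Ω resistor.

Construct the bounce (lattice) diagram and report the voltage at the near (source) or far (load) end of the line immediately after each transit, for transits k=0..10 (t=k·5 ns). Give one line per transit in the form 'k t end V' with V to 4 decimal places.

Γ_L=-0.500000, Γ_S=0.454545; launch V₁=10·75/275=2.727273
k=0 src: V=2.7273
k=1 load: inc=2.727273, refl=2.727273·-0.500000=-1.3636; V=0.000000+2.727273+-1.363636=1.3636
k=2 src: inc=-1.363636, refl=-1.363636·0.454545=-0.6198; V=2.727273+-1.363636+-0.619835=0.7438
k=3 load: inc=-0.619835, refl=-0.619835·-0.500000=0.3099; V=1.363636+-0.619835+0.309917=1.0537
k=4 src: inc=0.309917, refl=0.309917·0.454545=0.1409; V=0.743802+0.309917+0.140872=1.1946
k=5 load: inc=0.140872, refl=0.140872·-0.500000=-0.0704; V=1.053719+0.140872+-0.070436=1.1242
k=6 src: inc=-0.070436, refl=-0.070436·0.454545=-0.0320; V=1.194591+-0.070436+-0.032016=1.0921
k=7 load: inc=-0.032016, refl=-0.032016·-0.500000=0.0160; V=1.124155+-0.032016+0.016008=1.1081
k=8 src: inc=0.016008, refl=0.016008·0.454545=0.0073; V=1.092139+0.016008+0.007276=1.1154
k=9 load: inc=0.007276, refl=0.007276·-0.500000=-0.0036; V=1.108147+0.007276+-0.003638=1.1118
k=10 src: inc=-0.003638, refl=-0.003638·0.454545=-0.0017; V=1.115423+-0.003638+-0.001654=1.1101

0 0 source 2.7273
1 5 load 1.3636
2 10 source 0.7438
3 15 load 1.0537
4 20 source 1.1946
5 25 load 1.1242
6 30 source 1.0921
7 35 load 1.1081
8 40 source 1.1154
9 45 load 1.1118
10 50 source 1.1101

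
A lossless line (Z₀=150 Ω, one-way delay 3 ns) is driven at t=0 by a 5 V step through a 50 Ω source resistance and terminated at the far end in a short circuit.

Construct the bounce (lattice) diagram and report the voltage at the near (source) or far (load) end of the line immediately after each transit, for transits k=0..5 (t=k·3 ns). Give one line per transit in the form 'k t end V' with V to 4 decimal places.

0 0 source 3.7500
1 3 load 0.0000
2 6 source 1.8750
3 9 load 0.0000
4 12 source 0.9375
5 15 load 0.0000

Γ_L=-1.000000, Γ_S=-0.500000; launch V₁=5·150/200=3.750000
k=0 src: V=3.7500
k=1 load: inc=3.750000, refl=3.750000·-1.000000=-3.7500; V=0.000000+3.750000+-3.750000=0.0000
k=2 src: inc=-3.750000, refl=-3.750000·-0.500000=1.8750; V=3.750000+-3.750000+1.875000=1.8750
k=3 load: inc=1.875000, refl=1.875000·-1.000000=-1.8750; V=0.000000+1.875000+-1.875000=0.0000
k=4 src: inc=-1.875000, refl=-1.875000·-0.500000=0.9375; V=1.875000+-1.875000+0.937500=0.9375
k=5 load: inc=0.937500, refl=0.937500·-1.000000=-0.9375; V=0.000000+0.937500+-0.937500=0.0000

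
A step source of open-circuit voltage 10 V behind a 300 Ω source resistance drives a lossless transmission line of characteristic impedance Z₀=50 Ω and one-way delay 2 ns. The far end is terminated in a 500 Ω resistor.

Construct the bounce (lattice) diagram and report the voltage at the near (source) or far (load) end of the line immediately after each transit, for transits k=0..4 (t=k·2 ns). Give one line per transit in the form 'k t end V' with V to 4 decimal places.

0 0 source 1.4286
1 2 load 2.5974
2 4 source 3.4323
3 6 load 4.1154
4 8 source 4.6033

Γ_L=0.818182, Γ_S=0.714286; launch V₁=10·50/350=1.428571
k=0 src: V=1.4286
k=1 load: inc=1.428571, refl=1.428571·0.818182=1.1688; V=0.000000+1.428571+1.168831=2.5974
k=2 src: inc=1.168831, refl=1.168831·0.714286=0.8349; V=1.428571+1.168831+0.834879=3.4323
k=3 load: inc=0.834879, refl=0.834879·0.818182=0.6831; V=2.597403+0.834879+0.683083=4.1154
k=4 src: inc=0.683083, refl=0.683083·0.714286=0.4879; V=3.432282+0.683083+0.487917=4.6033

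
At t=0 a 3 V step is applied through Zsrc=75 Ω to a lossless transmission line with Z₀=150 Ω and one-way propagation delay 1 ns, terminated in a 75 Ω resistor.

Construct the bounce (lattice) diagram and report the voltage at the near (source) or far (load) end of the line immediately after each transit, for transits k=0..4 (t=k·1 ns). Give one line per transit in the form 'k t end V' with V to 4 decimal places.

0 0 source 2.0000
1 1 load 1.3333
2 2 source 1.5556
3 3 load 1.4815
4 4 source 1.5062

Γ_L=-0.333333, Γ_S=-0.333333; launch V₁=3·150/225=2.000000
k=0 src: V=2.0000
k=1 load: inc=2.000000, refl=2.000000·-0.333333=-0.6667; V=0.000000+2.000000+-0.666667=1.3333
k=2 src: inc=-0.666667, refl=-0.666667·-0.333333=0.2222; V=2.000000+-0.666667+0.222222=1.5556
k=3 load: inc=0.222222, refl=0.222222·-0.333333=-0.0741; V=1.333333+0.222222+-0.074074=1.4815
k=4 src: inc=-0.074074, refl=-0.074074·-0.333333=0.0247; V=1.555556+-0.074074+0.024691=1.5062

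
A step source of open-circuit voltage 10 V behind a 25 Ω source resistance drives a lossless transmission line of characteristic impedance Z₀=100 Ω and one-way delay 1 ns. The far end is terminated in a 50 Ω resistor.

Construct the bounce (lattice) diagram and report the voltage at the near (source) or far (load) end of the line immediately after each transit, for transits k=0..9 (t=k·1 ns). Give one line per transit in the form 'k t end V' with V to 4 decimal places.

Γ_L=-0.333333, Γ_S=-0.600000; launch V₁=10·100/125=8.000000
k=0 src: V=8.0000
k=1 load: inc=8.000000, refl=8.000000·-0.333333=-2.6667; V=0.000000+8.000000+-2.666667=5.3333
k=2 src: inc=-2.666667, refl=-2.666667·-0.600000=1.6000; V=8.000000+-2.666667+1.600000=6.9333
k=3 load: inc=1.600000, refl=1.600000·-0.333333=-0.5333; V=5.333333+1.600000+-0.533333=6.4000
k=4 src: inc=-0.533333, refl=-0.533333·-0.600000=0.3200; V=6.933333+-0.533333+0.320000=6.7200
k=5 load: inc=0.320000, refl=0.320000·-0.333333=-0.1067; V=6.400000+0.320000+-0.106667=6.6133
k=6 src: inc=-0.106667, refl=-0.106667·-0.600000=0.0640; V=6.720000+-0.106667+0.064000=6.6773
k=7 load: inc=0.064000, refl=0.064000·-0.333333=-0.0213; V=6.613333+0.064000+-0.021333=6.6560
k=8 src: inc=-0.021333, refl=-0.021333·-0.600000=0.0128; V=6.677333+-0.021333+0.012800=6.6688
k=9 load: inc=0.012800, refl=0.012800·-0.333333=-0.0043; V=6.656000+0.012800+-0.004267=6.6645

0 0 source 8.0000
1 1 load 5.3333
2 2 source 6.9333
3 3 load 6.4000
4 4 source 6.7200
5 5 load 6.6133
6 6 source 6.6773
7 7 load 6.6560
8 8 source 6.6688
9 9 load 6.6645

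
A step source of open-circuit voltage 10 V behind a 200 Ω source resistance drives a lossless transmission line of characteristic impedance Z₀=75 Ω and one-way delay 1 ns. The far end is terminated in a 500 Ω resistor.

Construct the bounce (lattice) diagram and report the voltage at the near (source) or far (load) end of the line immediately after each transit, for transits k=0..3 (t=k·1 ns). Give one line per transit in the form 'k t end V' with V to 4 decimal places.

Γ_L=0.739130, Γ_S=0.454545; launch V₁=10·75/275=2.727273
k=0 src: V=2.7273
k=1 load: inc=2.727273, refl=2.727273·0.739130=2.0158; V=0.000000+2.727273+2.015810=4.7431
k=2 src: inc=2.015810, refl=2.015810·0.454545=0.9163; V=2.727273+2.015810+0.916277=5.6594
k=3 load: inc=0.916277, refl=0.916277·0.739130=0.6772; V=4.743083+0.916277+0.677249=6.3366

0 0 source 2.7273
1 1 load 4.7431
2 2 source 5.6594
3 3 load 6.3366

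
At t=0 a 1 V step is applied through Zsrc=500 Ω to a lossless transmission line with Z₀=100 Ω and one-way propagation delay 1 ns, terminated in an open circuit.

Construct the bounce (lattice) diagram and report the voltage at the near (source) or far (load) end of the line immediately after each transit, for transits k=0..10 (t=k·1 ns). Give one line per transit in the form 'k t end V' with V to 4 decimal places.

Γ_L=1.000000, Γ_S=0.666667; launch V₁=1·100/600=0.166667
k=0 src: V=0.1667
k=1 load: inc=0.166667, refl=0.166667·1.000000=0.1667; V=0.000000+0.166667+0.166667=0.3333
k=2 src: inc=0.166667, refl=0.166667·0.666667=0.1111; V=0.166667+0.166667+0.111111=0.4444
k=3 load: inc=0.111111, refl=0.111111·1.000000=0.1111; V=0.333333+0.111111+0.111111=0.5556
k=4 src: inc=0.111111, refl=0.111111·0.666667=0.0741; V=0.444444+0.111111+0.074074=0.6296
k=5 load: inc=0.074074, refl=0.074074·1.000000=0.0741; V=0.555556+0.074074+0.074074=0.7037
k=6 src: inc=0.074074, refl=0.074074·0.666667=0.0494; V=0.629630+0.074074+0.049383=0.7531
k=7 load: inc=0.049383, refl=0.049383·1.000000=0.0494; V=0.703704+0.049383+0.049383=0.8025
k=8 src: inc=0.049383, refl=0.049383·0.666667=0.0329; V=0.753086+0.049383+0.032922=0.8354
k=9 load: inc=0.032922, refl=0.032922·1.000000=0.0329; V=0.802469+0.032922+0.032922=0.8683
k=10 src: inc=0.032922, refl=0.032922·0.666667=0.0219; V=0.835391+0.032922+0.021948=0.8903

0 0 source 0.1667
1 1 load 0.3333
2 2 source 0.4444
3 3 load 0.5556
4 4 source 0.6296
5 5 load 0.7037
6 6 source 0.7531
7 7 load 0.8025
8 8 source 0.8354
9 9 load 0.8683
10 10 source 0.8903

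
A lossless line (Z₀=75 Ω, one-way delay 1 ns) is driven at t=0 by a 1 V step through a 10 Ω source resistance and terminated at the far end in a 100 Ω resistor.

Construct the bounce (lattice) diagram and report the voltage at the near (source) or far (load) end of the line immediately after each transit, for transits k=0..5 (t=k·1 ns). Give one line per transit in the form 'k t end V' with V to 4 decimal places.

Γ_L=0.142857, Γ_S=-0.764706; launch V₁=1·75/85=0.882353
k=0 src: V=0.8824
k=1 load: inc=0.882353, refl=0.882353·0.142857=0.1261; V=0.000000+0.882353+0.126050=1.0084
k=2 src: inc=0.126050, refl=0.126050·-0.764706=-0.0964; V=0.882353+0.126050+-0.096391=0.9120
k=3 load: inc=-0.096391, refl=-0.096391·0.142857=-0.0138; V=1.008403+-0.096391+-0.013770=0.8982
k=4 src: inc=-0.013770, refl=-0.013770·-0.764706=0.0105; V=0.912012+-0.013770+0.010530=0.9088
k=5 load: inc=0.010530, refl=0.010530·0.142857=0.0015; V=0.898242+0.010530+0.001504=0.9103

0 0 source 0.8824
1 1 load 1.0084
2 2 source 0.9120
3 3 load 0.8982
4 4 source 0.9088
5 5 load 0.9103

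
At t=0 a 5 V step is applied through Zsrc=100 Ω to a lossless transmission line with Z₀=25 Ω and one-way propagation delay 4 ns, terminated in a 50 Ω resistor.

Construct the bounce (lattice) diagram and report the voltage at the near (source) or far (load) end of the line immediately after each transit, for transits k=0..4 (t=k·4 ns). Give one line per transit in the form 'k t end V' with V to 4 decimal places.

0 0 source 1.0000
1 4 load 1.3333
2 8 source 1.5333
3 12 load 1.6000
4 16 source 1.6400

Γ_L=0.333333, Γ_S=0.600000; launch V₁=5·25/125=1.000000
k=0 src: V=1.0000
k=1 load: inc=1.000000, refl=1.000000·0.333333=0.3333; V=0.000000+1.000000+0.333333=1.3333
k=2 src: inc=0.333333, refl=0.333333·0.600000=0.2000; V=1.000000+0.333333+0.200000=1.5333
k=3 load: inc=0.200000, refl=0.200000·0.333333=0.0667; V=1.333333+0.200000+0.066667=1.6000
k=4 src: inc=0.066667, refl=0.066667·0.600000=0.0400; V=1.533333+0.066667+0.040000=1.6400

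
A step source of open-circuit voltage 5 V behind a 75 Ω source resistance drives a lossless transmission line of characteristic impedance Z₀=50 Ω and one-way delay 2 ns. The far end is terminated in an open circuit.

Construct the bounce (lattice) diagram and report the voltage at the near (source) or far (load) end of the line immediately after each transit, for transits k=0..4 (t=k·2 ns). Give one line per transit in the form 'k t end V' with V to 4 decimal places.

0 0 source 2.0000
1 2 load 4.0000
2 4 source 4.4000
3 6 load 4.8000
4 8 source 4.8800

Γ_L=1.000000, Γ_S=0.200000; launch V₁=5·50/125=2.000000
k=0 src: V=2.0000
k=1 load: inc=2.000000, refl=2.000000·1.000000=2.0000; V=0.000000+2.000000+2.000000=4.0000
k=2 src: inc=2.000000, refl=2.000000·0.200000=0.4000; V=2.000000+2.000000+0.400000=4.4000
k=3 load: inc=0.400000, refl=0.400000·1.000000=0.4000; V=4.000000+0.400000+0.400000=4.8000
k=4 src: inc=0.400000, refl=0.400000·0.200000=0.0800; V=4.400000+0.400000+0.080000=4.8800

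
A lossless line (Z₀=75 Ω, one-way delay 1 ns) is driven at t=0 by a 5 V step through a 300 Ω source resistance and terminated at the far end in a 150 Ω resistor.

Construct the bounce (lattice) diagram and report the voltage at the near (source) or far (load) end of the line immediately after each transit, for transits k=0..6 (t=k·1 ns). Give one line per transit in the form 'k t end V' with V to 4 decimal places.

Γ_L=0.333333, Γ_S=0.600000; launch V₁=5·75/375=1.000000
k=0 src: V=1.0000
k=1 load: inc=1.000000, refl=1.000000·0.333333=0.3333; V=0.000000+1.000000+0.333333=1.3333
k=2 src: inc=0.333333, refl=0.333333·0.600000=0.2000; V=1.000000+0.333333+0.200000=1.5333
k=3 load: inc=0.200000, refl=0.200000·0.333333=0.0667; V=1.333333+0.200000+0.066667=1.6000
k=4 src: inc=0.066667, refl=0.066667·0.600000=0.0400; V=1.533333+0.066667+0.040000=1.6400
k=5 load: inc=0.040000, refl=0.040000·0.333333=0.0133; V=1.600000+0.040000+0.013333=1.6533
k=6 src: inc=0.013333, refl=0.013333·0.600000=0.0080; V=1.640000+0.013333+0.008000=1.6613

0 0 source 1.0000
1 1 load 1.3333
2 2 source 1.5333
3 3 load 1.6000
4 4 source 1.6400
5 5 load 1.6533
6 6 source 1.6613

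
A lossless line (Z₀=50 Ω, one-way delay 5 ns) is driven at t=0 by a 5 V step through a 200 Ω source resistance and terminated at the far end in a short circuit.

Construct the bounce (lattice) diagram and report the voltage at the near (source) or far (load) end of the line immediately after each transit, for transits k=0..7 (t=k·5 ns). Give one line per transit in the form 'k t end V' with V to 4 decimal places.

0 0 source 1.0000
1 5 load 0.0000
2 10 source -0.6000
3 15 load 0.0000
4 20 source 0.3600
5 25 load 0.0000
6 30 source -0.2160
7 35 load 0.0000

Γ_L=-1.000000, Γ_S=0.600000; launch V₁=5·50/250=1.000000
k=0 src: V=1.0000
k=1 load: inc=1.000000, refl=1.000000·-1.000000=-1.0000; V=0.000000+1.000000+-1.000000=0.0000
k=2 src: inc=-1.000000, refl=-1.000000·0.600000=-0.6000; V=1.000000+-1.000000+-0.600000=-0.6000
k=3 load: inc=-0.600000, refl=-0.600000·-1.000000=0.6000; V=0.000000+-0.600000+0.600000=0.0000
k=4 src: inc=0.600000, refl=0.600000·0.600000=0.3600; V=-0.600000+0.600000+0.360000=0.3600
k=5 load: inc=0.360000, refl=0.360000·-1.000000=-0.3600; V=0.000000+0.360000+-0.360000=0.0000
k=6 src: inc=-0.360000, refl=-0.360000·0.600000=-0.2160; V=0.360000+-0.360000+-0.216000=-0.2160
k=7 load: inc=-0.216000, refl=-0.216000·-1.000000=0.2160; V=0.000000+-0.216000+0.216000=0.0000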